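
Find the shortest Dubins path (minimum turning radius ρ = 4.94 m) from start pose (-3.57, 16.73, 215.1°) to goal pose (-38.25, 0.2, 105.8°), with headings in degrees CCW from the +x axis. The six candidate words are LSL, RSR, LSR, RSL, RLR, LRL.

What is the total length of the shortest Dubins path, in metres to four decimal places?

Let ψ = atan2(Δy, Δx) = atan2(-16.53, -34.68) = -154.5155° be the start→goal bearing.
Normalize: d = |goal − start| / ρ = 38.418007/4.94 = 7.776925, α = (θ_start − ψ) mod 360° = 9.6155° = 0.167822 rad, β = (θ_goal − ψ) mod 360° = 260.3155° = 4.543362 rad.
Common terms: sin α = 0.167035, cos α = 0.985951, sin β = -0.985749, cos β = -0.168223, cos(α−β) = -0.330514, d² = 60.480556. Work in radians in the unit-radius frame; every candidate has L = ρ·(t + p + q).
LSL: p² = 2 + d² − 2cos(α−β) + 2d(sin α − sin β) = 81.071820; p = √p² = 9.003989; φ = atan2(cos β − cos α, d + sin α − sin β) = -0.128538 rad; t = (φ − α) mod 2π = 5.986825 rad, q = (β − φ) mod 2π = 4.671901 rad → L = 4.94·(5.986825 + 9.003989 + 4.671901) = 4.94·19.662715 = 97.133811 m
RSR: p² = 2 + d² − 2cos(α−β) + 2d(sin β − sin α) = 45.211350; p = √p² = 6.723939; φ = atan2(cos α − cos β, d − sin α + sin β) = 0.172506 rad; t = (α − φ) mod 2π = 6.278502 rad, q = (φ − β) mod 2π = 1.912329 rad → L = 4.94·(6.278502 + 6.723939 + 1.912329) = 4.94·14.914769 = 73.678958 m
LSR: p² = d² − 2 + 2cos(α−β) + 2d(sin α + sin β) = 45.085380; p = √p² = 6.714565; φ = atan2(−cos α − cos β, d + sin α + sin β) − atan2(−2, p) = 0.172509 rad; t = (φ − α) mod 2π = 0.004687 rad, q = (φ − β) mod 2π = 1.912332 rad → L = 4.94·(0.004687 + 6.714565 + 1.912332) = 4.94·8.631583 = 42.640022 m
RSL: p² = d² − 2 + 2cos(α−β) − 2d(sin α + sin β) = 70.553675; p = √p² = 8.399624; φ = atan2(cos α + cos β, d − sin α − sin β) − atan2(2, p) = -0.138906 rad; t = (α − φ) mod 2π = 0.306728 rad, q = (β − φ) mod 2π = 4.682268 rad → L = 4.94·(0.306728 + 8.399624 + 4.682268) = 4.94·13.388620 = 66.139781 m
RLR: c = (6 − d² + 2cos(α−β) + 2d(sin α − sin β))/8 = -4.651419, |c| > 1 → infeasible
LRL: c = (6 − d² + 2cos(α−β) − 2d(sin α − sin β))/8 = -9.133977, |c| > 1 → infeasible
Shortest: LSR with L = 42.640022 m ≈ 42.6400 m

42.6400 m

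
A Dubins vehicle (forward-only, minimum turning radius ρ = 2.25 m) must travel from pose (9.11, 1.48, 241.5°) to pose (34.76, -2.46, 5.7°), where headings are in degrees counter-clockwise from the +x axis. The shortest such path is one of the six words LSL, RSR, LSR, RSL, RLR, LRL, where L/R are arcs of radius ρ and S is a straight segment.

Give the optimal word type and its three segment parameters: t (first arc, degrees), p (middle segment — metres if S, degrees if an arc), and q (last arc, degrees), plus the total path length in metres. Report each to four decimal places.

Let ψ = atan2(Δy, Δx) = atan2(-3.94, 25.65) = -8.7327° be the start→goal bearing.
Normalize: d = |goal − start| / ρ = 25.950840/2.25 = 11.533707, α = (θ_start − ψ) mod 360° = 250.2327° = 4.367385 rad, β = (θ_goal − ψ) mod 360° = 14.4327° = 0.251899 rad.
Common terms: sin α = -0.941074, cos α = -0.338200, sin β = 0.249243, cos β = 0.968441, cos(α−β) = -0.562083, d² = 133.026390. Work in radians in the unit-radius frame; every candidate has L = ρ·(t + p + q).
LSL: p² = 2 + d² − 2cos(α−β) + 2d(sin α − sin β) = 108.693015; p = √p² = 10.425594; φ = atan2(cos β − cos α, d + sin α − sin β) = 0.125661 rad; t = (φ − α) mod 2π = 2.041461 rad, q = (β − φ) mod 2π = 0.126238 rad → L = 2.25·(2.041461 + 10.425594 + 0.126238) = 2.25·12.593293 = 28.334910 m
RSR: p² = 2 + d² − 2cos(α−β) + 2d(sin β − sin α) = 163.608099; p = √p² = 12.790938; φ = atan2(cos α − cos β, d − sin α + sin β) = -0.102332 rad; t = (α − φ) mod 2π = 4.469717 rad, q = (φ − β) mod 2π = 5.928954 rad → L = 2.25·(4.469717 + 12.790938 + 5.928954) = 2.25·23.189610 = 52.176622 m
LSR: p² = d² − 2 + 2cos(α−β) + 2d(sin α + sin β) = 113.943473; p = √p² = 10.674431; φ = atan2(−cos α − cos β, d + sin α + sin β) − atan2(−2, p) = 0.127151 rad; t = (φ − α) mod 2π = 2.042952 rad, q = (φ − β) mod 2π = 6.158438 rad → L = 2.25·(2.042952 + 10.674431 + 6.158438) = 2.25·18.875820 = 42.470596 m
RSL: p² = d² − 2 + 2cos(α−β) − 2d(sin α + sin β) = 145.860974; p = √p² = 12.077292; φ = atan2(cos α + cos β, d − sin α − sin β) − atan2(2, p) = -0.112605 rad; t = (α − φ) mod 2π = 4.479990 rad, q = (β − φ) mod 2π = 0.364504 rad → L = 2.25·(4.479990 + 12.077292 + 0.364504) = 2.25·16.921786 = 38.074018 m
RLR: c = (6 − d² + 2cos(α−β) + 2d(sin α − sin β))/8 = -19.451012, |c| > 1 → infeasible
LRL: c = (6 − d² + 2cos(α−β) − 2d(sin α − sin β))/8 = -12.586627, |c| > 1 → infeasible
Shortest: LSL with L = 28.334910 m ≈ 28.3349 m
Convert LSL to answer units (arcs ×180/π): t = 2.041461·180/π = 116.9671°, p = ρ·p = 2.25·10.425594 = 23.4576 m, q = 0.126238·180/π = 7.2329°, L = 28.3349 m.

LSL: t = 116.9671°, p = 23.4576 m, q = 7.2329°, L = 28.3349 m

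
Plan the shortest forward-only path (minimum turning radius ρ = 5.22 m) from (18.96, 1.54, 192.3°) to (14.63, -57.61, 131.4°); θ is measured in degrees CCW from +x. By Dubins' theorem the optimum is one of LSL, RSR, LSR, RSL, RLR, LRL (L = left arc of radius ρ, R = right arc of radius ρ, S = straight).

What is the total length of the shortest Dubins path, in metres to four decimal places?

71.0926 m

Let ψ = atan2(Δy, Δx) = atan2(-59.15, -4.33) = -94.1868° be the start→goal bearing.
Normalize: d = |goal − start| / ρ = 59.308274/5.22 = 11.361738, α = (θ_start − ψ) mod 360° = 286.4868° = 5.000138 rad, β = (θ_goal − ψ) mod 360° = 225.5868° = 3.937232 rad.
Common terms: sin α = -0.958885, cos α = 0.283794, sin β = -0.714311, cos β = -0.699828, cos(α−β) = 0.486335, d² = 129.089099. Work in radians in the unit-radius frame; every candidate has L = ρ·(t + p + q).
LSL: p² = 2 + d² − 2cos(α−β) + 2d(sin α − sin β) = 124.558862; p = √p² = 11.160594; φ = atan2(cos β − cos α, d + sin α − sin β) = -0.088248 rad; t = (φ − α) mod 2π = 1.194799 rad, q = (β − φ) mod 2π = 4.025480 rad → L = 5.22·(1.194799 + 11.160594 + 4.025480) = 5.22·16.380874 = 85.508162 m
RSR: p² = 2 + d² − 2cos(α−β) + 2d(sin β − sin α) = 135.673994; p = √p² = 11.647918; φ = atan2(cos α − cos β, d − sin α + sin β) = 0.084547 rad; t = (α − φ) mod 2π = 4.915591 rad, q = (φ − β) mod 2π = 2.430500 rad → L = 5.22·(4.915591 + 11.647918 + 2.430500) = 5.22·18.994009 = 99.148726 m
LSR: p² = d² − 2 + 2cos(α−β) + 2d(sin α + sin β) = 90.040926; p = √p² = 9.488990; φ = atan2(−cos α − cos β, d + sin α + sin β) − atan2(−2, p) = 0.250645 rad; t = (φ − α) mod 2π = 1.533692 rad, q = (φ − β) mod 2π = 2.596598 rad → L = 5.22·(1.533692 + 9.488990 + 2.596598) = 5.22·13.619279 = 71.092638 m
RSL: p² = d² − 2 + 2cos(α−β) − 2d(sin α + sin β) = 166.082613; p = √p² = 12.887304; φ = atan2(cos α + cos β, d − sin α − sin β) − atan2(2, p) = -0.185869 rad; t = (α − φ) mod 2π = 5.186007 rad, q = (β − φ) mod 2π = 4.123102 rad → L = 5.22·(5.186007 + 12.887304 + 4.123102) = 5.22·22.196413 = 115.865276 m
RLR: c = (6 − d² + 2cos(α−β) + 2d(sin α − sin β))/8 = -15.959249, |c| > 1 → infeasible
LRL: c = (6 − d² + 2cos(α−β) − 2d(sin α − sin β))/8 = -14.569858, |c| > 1 → infeasible
Shortest: LSR with L = 71.092638 m ≈ 71.0926 m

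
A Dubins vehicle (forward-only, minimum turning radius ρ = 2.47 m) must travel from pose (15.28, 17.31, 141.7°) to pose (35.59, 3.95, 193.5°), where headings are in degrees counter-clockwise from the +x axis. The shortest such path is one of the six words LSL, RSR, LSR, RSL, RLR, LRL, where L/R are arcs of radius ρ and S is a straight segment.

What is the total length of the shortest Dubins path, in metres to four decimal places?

35.5946 m

Let ψ = atan2(Δy, Δx) = atan2(-13.36, 20.31) = -33.3371° be the start→goal bearing.
Normalize: d = |goal − start| / ρ = 24.310197/2.47 = 9.842185, α = (θ_start − ψ) mod 360° = 175.0371° = 3.054973 rad, β = (θ_goal − ψ) mod 360° = 226.8371° = 3.959054 rad.
Common terms: sin α = 0.086511, cos α = -0.996251, sin β = -0.729411, cos β = -0.684075, cos(α−β) = 0.618408, d² = 96.868610. Work in radians in the unit-radius frame; every candidate has L = ρ·(t + p + q).
LSL: p² = 2 + d² − 2cos(α−β) + 2d(sin α − sin β) = 113.692714; p = √p² = 10.662679; φ = atan2(cos β − cos α, d + sin α − sin β) = 0.029282 rad; t = (φ − α) mod 2π = 3.257494 rad, q = (β − φ) mod 2π = 3.929772 rad → L = 2.47·(3.257494 + 10.662679 + 3.929772) = 2.47·17.849944 = 44.089363 m
RSR: p² = 2 + d² − 2cos(α−β) + 2d(sin β − sin α) = 81.570872; p = √p² = 9.031659; φ = atan2(cos α − cos β, d − sin α + sin β) = -0.034571 rad; t = (α − φ) mod 2π = 3.089545 rad, q = (φ − β) mod 2π = 2.289560 rad → L = 2.47·(3.089545 + 9.031659 + 2.289560) = 2.47·14.410764 = 35.594588 m
LSR: p² = d² − 2 + 2cos(α−β) + 2d(sin α + sin β) = 83.450335; p = √p² = 9.135115; φ = atan2(−cos α − cos β, d + sin α + sin β) − atan2(−2, p) = 0.396201 rad; t = (φ − α) mod 2π = 3.624413 rad, q = (φ − β) mod 2π = 2.720333 rad → L = 2.47·(3.624413 + 9.135115 + 2.720333) = 2.47·15.479861 = 38.235258 m
RSL: p² = d² − 2 + 2cos(α−β) − 2d(sin α + sin β) = 108.760518; p = √p² = 10.428831; φ = atan2(cos α + cos β, d − sin α − sin β) − atan2(2, p) = -0.348383 rad; t = (α − φ) mod 2π = 3.403356 rad, q = (β − φ) mod 2π = 4.307437 rad → L = 2.47·(3.403356 + 10.428831 + 4.307437) = 2.47·18.139624 = 44.804872 m
RLR: c = (6 − d² + 2cos(α−β) + 2d(sin α − sin β))/8 = -9.196359, |c| > 1 → infeasible
LRL: c = (6 − d² + 2cos(α−β) − 2d(sin α − sin β))/8 = -13.211589, |c| > 1 → infeasible
Shortest: RSR with L = 35.594588 m ≈ 35.5946 m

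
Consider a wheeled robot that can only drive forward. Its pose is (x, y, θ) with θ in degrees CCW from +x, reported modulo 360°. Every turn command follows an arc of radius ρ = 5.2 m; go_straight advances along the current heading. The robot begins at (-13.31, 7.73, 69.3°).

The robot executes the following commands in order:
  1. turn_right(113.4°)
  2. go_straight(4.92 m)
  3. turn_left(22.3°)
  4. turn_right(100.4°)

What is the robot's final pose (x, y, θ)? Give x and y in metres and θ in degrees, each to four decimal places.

set_pose: (x, y, θ) = (-13.3100, 7.7300, 69.3000°), ρ = 5.2
turn_right(113.4°): centre at ρ to the right, rotate −113.4° → (-4.8269, 9.6262, -44.1000° ≡ 315.9000°)
go_straight(4.92): x += 4.92·cos θ, y += 4.92·sin θ → (-1.2938, 6.2023, 315.9000°)
turn_left(22.3°): centre at ρ to the left, rotate +22.3° → (0.3939, 5.1084, 338.2000°)
turn_right(100.4°): centre at ρ to the right, rotate −100.4° → (2.8630, -2.4907, 237.8000°)

(2.8630, -2.4907, 237.8000°)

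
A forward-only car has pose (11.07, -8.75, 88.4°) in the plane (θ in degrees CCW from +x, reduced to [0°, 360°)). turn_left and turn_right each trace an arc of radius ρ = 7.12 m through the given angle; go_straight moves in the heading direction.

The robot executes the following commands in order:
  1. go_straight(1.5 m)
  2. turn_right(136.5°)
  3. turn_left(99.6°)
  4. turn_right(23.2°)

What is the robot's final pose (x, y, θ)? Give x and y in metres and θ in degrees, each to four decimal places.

(36.5969, -0.5351, 28.3000°)

set_pose: (x, y, θ) = (11.0700, -8.7500, 88.4000°), ρ = 7.12
go_straight(1.5): x += 1.5·cos θ, y += 1.5·sin θ → (11.1119, -7.2506, 88.4000°)
turn_right(136.5°): centre at ρ to the right, rotate −136.5° → (23.5286, -2.6944, -48.1000° ≡ 311.9000°)
turn_left(99.6°): centre at ρ to the left, rotate +99.6° → (34.4003, -2.3718, 411.5000° ≡ 51.5000°)
turn_right(23.2°): centre at ρ to the right, rotate −23.2° → (36.5969, -0.5351, 28.3000°)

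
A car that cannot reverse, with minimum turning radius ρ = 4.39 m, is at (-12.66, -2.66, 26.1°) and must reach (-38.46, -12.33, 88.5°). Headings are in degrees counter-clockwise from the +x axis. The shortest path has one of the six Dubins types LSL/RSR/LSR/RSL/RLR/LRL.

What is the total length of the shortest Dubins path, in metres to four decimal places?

46.8650 m

Let ψ = atan2(Δy, Δx) = atan2(-9.67, -25.80) = -159.4537° be the start→goal bearing.
Normalize: d = |goal − start| / ρ = 27.552657/4.39 = 6.276232, α = (θ_start − ψ) mod 360° = 185.5537° = 3.238523 rad, β = (θ_goal − ψ) mod 360° = 247.9537° = 4.327608 rad.
Common terms: sin α = -0.096778, cos α = -0.995306, sin β = -0.926881, cos β = -0.375356, cos(α−β) = 0.463296, d² = 39.391083. Work in radians in the unit-radius frame; every candidate has L = ρ·(t + p + q).
LSL: p² = 2 + d² − 2cos(α−β) + 2d(sin α − sin β) = 50.884320; p = √p² = 7.133325; φ = atan2(cos β − cos α, d + sin α − sin β) = 0.087019 rad; t = (φ − α) mod 2π = 3.131681 rad, q = (β − φ) mod 2π = 4.240590 rad → L = 4.39·(3.131681 + 7.133325 + 4.240590) = 4.39·14.505595 = 63.679564 m
RSR: p² = 2 + d² − 2cos(α−β) + 2d(sin β − sin α) = 30.044663; p = √p² = 5.481301; φ = atan2(cos α − cos β, d − sin α + sin β) = -0.113345 rad; t = (α − φ) mod 2π = 3.351868 rad, q = (φ − β) mod 2π = 1.842232 rad → L = 4.39·(3.351868 + 5.481301 + 1.842232) = 4.39·10.675401 = 46.865011 m
LSR: p² = d² − 2 + 2cos(α−β) + 2d(sin α + sin β) = 25.468231; p = √p² = 5.046606; φ = atan2(−cos α − cos β, d + sin α + sin β) − atan2(−2, p) = 0.632576 rad; t = (φ − α) mod 2π = 3.677239 rad, q = (φ − β) mod 2π = 2.588153 rad → L = 4.39·(3.677239 + 5.046606 + 2.588153) = 4.39·11.311997 = 49.659669 m
RSL: p² = d² − 2 + 2cos(α−β) − 2d(sin α + sin β) = 51.167121; p = √p² = 7.153120; φ = atan2(cos α + cos β, d − sin α − sin β) − atan2(2, p) = -0.458240 rad; t = (α − φ) mod 2π = 3.696763 rad, q = (β − φ) mod 2π = 4.785848 rad → L = 4.39·(3.696763 + 7.153120 + 4.785848) = 4.39·15.635730 = 68.640856 m
RLR: c = (6 − d² + 2cos(α−β) + 2d(sin α − sin β))/8 = -2.755583, |c| > 1 → infeasible
LRL: c = (6 − d² + 2cos(α−β) − 2d(sin α − sin β))/8 = -5.360540, |c| > 1 → infeasible
Shortest: RSR with L = 46.865011 m ≈ 46.8650 m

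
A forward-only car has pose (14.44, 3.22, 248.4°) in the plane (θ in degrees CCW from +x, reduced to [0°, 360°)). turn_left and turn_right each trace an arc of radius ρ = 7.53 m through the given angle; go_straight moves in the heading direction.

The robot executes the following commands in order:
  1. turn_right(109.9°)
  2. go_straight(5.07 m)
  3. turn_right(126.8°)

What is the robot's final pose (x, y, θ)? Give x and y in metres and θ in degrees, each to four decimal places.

(2.1146, 16.7250, 11.7000°)

set_pose: (x, y, θ) = (14.4400, 3.2200, 248.4000°), ρ = 7.53
turn_right(109.9°): centre at ρ to the right, rotate −109.9° → (2.4493, 0.3523, 138.5000°)
go_straight(5.07): x += 5.07·cos θ, y += 5.07·sin θ → (-1.3480, 3.7118, 138.5000°)
turn_right(126.8°): centre at ρ to the right, rotate −126.8° → (2.1146, 16.7250, 11.7000°)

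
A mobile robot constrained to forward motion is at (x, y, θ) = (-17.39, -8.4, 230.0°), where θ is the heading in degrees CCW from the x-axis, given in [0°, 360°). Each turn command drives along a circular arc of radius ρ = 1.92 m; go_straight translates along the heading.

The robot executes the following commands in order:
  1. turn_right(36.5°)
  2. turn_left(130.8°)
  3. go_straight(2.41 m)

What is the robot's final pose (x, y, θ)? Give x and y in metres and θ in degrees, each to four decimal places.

set_pose: (x, y, θ) = (-17.3900, -8.4000, 230.0000°), ρ = 1.92
turn_right(36.5°): centre at ρ to the right, rotate −36.5° → (-18.4126, -9.0328, 193.5000°)
turn_left(130.8°): centre at ρ to the left, rotate +130.8° → (-19.0848, -12.4589, 324.3000°)
go_straight(2.41): x += 2.41·cos θ, y += 2.41·sin θ → (-17.1277, -13.8653, 324.3000°)

(-17.1277, -13.8653, 324.3000°)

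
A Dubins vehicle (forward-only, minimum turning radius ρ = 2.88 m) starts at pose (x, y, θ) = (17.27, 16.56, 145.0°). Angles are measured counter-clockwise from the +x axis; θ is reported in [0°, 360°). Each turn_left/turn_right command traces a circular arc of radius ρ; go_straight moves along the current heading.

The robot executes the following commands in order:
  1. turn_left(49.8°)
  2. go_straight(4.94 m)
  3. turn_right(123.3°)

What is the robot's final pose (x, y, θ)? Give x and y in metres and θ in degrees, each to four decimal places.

(6.6395, 19.4217, 71.5000°)

set_pose: (x, y, θ) = (17.2700, 16.5600, 145.0000°), ρ = 2.88
turn_left(49.8°): centre at ρ to the left, rotate +49.8° → (14.8824, 16.9853, 194.8000°)
go_straight(4.94): x += 4.94·cos θ, y += 4.94·sin θ → (10.1063, 15.7234, 194.8000°)
turn_right(123.3°): centre at ρ to the right, rotate −123.3° → (6.6395, 19.4217, 71.5000°)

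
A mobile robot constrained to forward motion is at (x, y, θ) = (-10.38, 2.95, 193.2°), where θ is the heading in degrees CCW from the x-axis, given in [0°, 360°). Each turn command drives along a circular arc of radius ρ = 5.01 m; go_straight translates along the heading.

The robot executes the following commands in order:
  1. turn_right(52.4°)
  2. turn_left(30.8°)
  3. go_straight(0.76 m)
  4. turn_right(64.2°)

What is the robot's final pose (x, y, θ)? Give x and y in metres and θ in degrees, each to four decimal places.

set_pose: (x, y, θ) = (-10.3800, 2.9500, 193.2000°), ρ = 5.01
turn_right(52.4°): centre at ρ to the right, rotate −52.4° → (-14.6905, 3.9452, 140.8000°)
turn_left(30.8°): centre at ρ to the left, rotate +30.8° → (-17.1251, 5.0189, 171.6000°)
go_straight(0.76): x += 0.76·cos θ, y += 0.76·sin θ → (-17.8769, 5.1300, 171.6000°)
turn_right(64.2°): centre at ρ to the right, rotate −64.2° → (-21.9258, 8.5880, 107.4000°)

(-21.9258, 8.5880, 107.4000°)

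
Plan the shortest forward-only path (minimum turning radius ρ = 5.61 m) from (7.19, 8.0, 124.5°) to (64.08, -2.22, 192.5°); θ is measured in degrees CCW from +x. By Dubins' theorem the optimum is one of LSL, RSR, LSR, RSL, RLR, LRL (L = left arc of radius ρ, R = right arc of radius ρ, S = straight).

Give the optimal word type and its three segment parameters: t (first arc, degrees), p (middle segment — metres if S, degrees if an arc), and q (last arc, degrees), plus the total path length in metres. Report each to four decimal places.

Let ψ = atan2(Δy, Δx) = atan2(-10.22, 56.89) = -10.1843° be the start→goal bearing.
Normalize: d = |goal − start| / ρ = 57.800696/5.61 = 10.303154, α = (θ_start − ψ) mod 360° = 134.6843° = 2.350684 rad, β = (θ_goal − ψ) mod 360° = 202.6843° = 3.537508 rad.
Common terms: sin α = 0.710993, cos α = -0.703199, sin β = -0.385653, cos β = -0.922644, cos(α−β) = 0.374607, d² = 106.154991. Work in radians in the unit-radius frame; every candidate has L = ρ·(t + p + q).
LSL: p² = 2 + d² − 2cos(α−β) + 2d(sin α − sin β) = 130.003590; p = √p² = 11.401912; φ = atan2(cos β − cos α, d + sin α − sin β) = -0.019247 rad; t = (φ − α) mod 2π = 3.913254 rad, q = (β − φ) mod 2π = 3.556755 rad → L = 5.61·(3.913254 + 11.401912 + 3.556755) = 5.61·18.871921 = 105.871476 m
RSR: p² = 2 + d² − 2cos(α−β) + 2d(sin β − sin α) = 84.807966; p = √p² = 9.209124; φ = atan2(cos α − cos β, d − sin α + sin β) = 0.023831 rad; t = (α − φ) mod 2π = 2.326853 rad, q = (φ − β) mod 2π = 2.769509 rad → L = 5.61·(2.326853 + 9.209124 + 2.769509) = 5.61·14.305485 = 80.253774 m
LSR: p² = d² − 2 + 2cos(α−β) + 2d(sin α + sin β) = 111.608259; p = √p² = 10.564481; φ = atan2(−cos α − cos β, d + sin α + sin β) − atan2(−2, p) = 0.338893 rad; t = (φ − α) mod 2π = 4.271394 rad, q = (φ − β) mod 2π = 3.084570 rad → L = 5.61·(4.271394 + 10.564481 + 3.084570) = 5.61·17.920446 = 100.533701 m
RSL: p² = d² − 2 + 2cos(α−β) − 2d(sin α + sin β) = 98.200150; p = √p² = 9.909599; φ = atan2(cos α + cos β, d − sin α − sin β) − atan2(2, p) = -0.360676 rad; t = (α − φ) mod 2π = 2.711359 rad, q = (β − φ) mod 2π = 3.898183 rad → L = 5.61·(2.711359 + 9.909599 + 3.898183) = 5.61·16.519142 = 92.672385 m
RLR: c = (6 − d² + 2cos(α−β) + 2d(sin α − sin β))/8 = -9.600996, |c| > 1 → infeasible
LRL: c = (6 − d² + 2cos(α−β) − 2d(sin α − sin β))/8 = -15.250449, |c| > 1 → infeasible
Shortest: RSR with L = 80.253774 m ≈ 80.2538 m
Convert RSR to answer units (arcs ×180/π): t = 2.326853·180/π = 133.3188°, p = ρ·p = 5.61·9.209124 = 51.6632 m, q = 2.769509·180/π = 158.6812°, L = 80.2538 m.

RSR: t = 133.3188°, p = 51.6632 m, q = 158.6812°, L = 80.2538 m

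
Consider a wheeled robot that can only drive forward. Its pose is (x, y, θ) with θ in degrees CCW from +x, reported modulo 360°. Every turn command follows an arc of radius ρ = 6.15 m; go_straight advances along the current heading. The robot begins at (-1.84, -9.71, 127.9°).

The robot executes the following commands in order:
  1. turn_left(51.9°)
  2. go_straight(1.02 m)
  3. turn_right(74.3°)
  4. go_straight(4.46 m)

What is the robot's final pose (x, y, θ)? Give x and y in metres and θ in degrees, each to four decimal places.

(-14.7881, 1.4699, 105.5000°)

set_pose: (x, y, θ) = (-1.8400, -9.7100, 127.9000°), ρ = 6.15
turn_left(51.9°): centre at ρ to the left, rotate +51.9° → (-6.6714, -7.3379, 179.8000°)
go_straight(1.02): x += 1.02·cos θ, y += 1.02·sin θ → (-7.6914, -7.3343, 179.8000°)
turn_right(74.3°): centre at ρ to the right, rotate −74.3° → (-13.5963, -2.8279, 105.5000°)
go_straight(4.46): x += 4.46·cos θ, y += 4.46·sin θ → (-14.7881, 1.4699, 105.5000°)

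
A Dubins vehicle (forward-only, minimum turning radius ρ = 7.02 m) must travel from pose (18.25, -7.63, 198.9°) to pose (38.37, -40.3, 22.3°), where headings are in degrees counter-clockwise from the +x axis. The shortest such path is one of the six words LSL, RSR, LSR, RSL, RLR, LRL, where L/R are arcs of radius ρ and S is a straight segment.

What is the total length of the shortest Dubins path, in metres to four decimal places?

Let ψ = atan2(Δy, Δx) = atan2(-32.67, 20.12) = -58.3729° be the start→goal bearing.
Normalize: d = |goal − start| / ρ = 38.368520/7.02 = 5.465601, α = (θ_start − ψ) mod 360° = 257.2729° = 4.490260 rad, β = (θ_goal − ψ) mod 360° = 80.6729° = 1.408008 rad.
Common terms: sin α = -0.975431, cos α = -0.220307, sin β = 0.986779, cos β = 0.162070, cos(α−β) = -0.998240, d² = 29.872795. Work in radians in the unit-radius frame; every candidate has L = ρ·(t + p + q).
LSL: p² = 2 + d² − 2cos(α−β) + 2d(sin α − sin β) = 12.419963; p = √p² = 3.524197; φ = atan2(cos β − cos α, d + sin α − sin β) = 0.108715 rad; t = (φ − α) mod 2π = 1.901640 rad, q = (β − φ) mod 2π = 1.299294 rad → L = 7.02·(1.901640 + 3.524197 + 1.299294) = 7.02·6.725131 = 47.210417 m
RSR: p² = 2 + d² − 2cos(α−β) + 2d(sin β − sin α) = 55.318587; p = √p² = 7.437647; φ = atan2(cos α − cos β, d − sin α + sin β) = -0.051434 rad; t = (α − φ) mod 2π = 4.541693 rad, q = (φ − β) mod 2π = 4.823743 rad → L = 7.02·(4.541693 + 7.437647 + 4.823743) = 7.02·16.803083 = 117.957645 m
LSR: p² = d² − 2 + 2cos(α−β) + 2d(sin α + sin β) = 26.000370; p = √p² = 5.099056; φ = atan2(−cos α − cos β, d + sin α + sin β) − atan2(−2, p) = 0.384422 rad; t = (φ − α) mod 2π = 2.177348 rad, q = (φ − β) mod 2π = 5.259599 rad → L = 7.02·(2.177348 + 5.099056 + 5.259599) = 7.02·12.536003 = 88.002744 m
RSL: p² = d² − 2 + 2cos(α−β) − 2d(sin α + sin β) = 25.752261; p = √p² = 5.074669; φ = atan2(cos α + cos β, d − sin α − sin β) − atan2(2, p) = -0.386099 rad; t = (α − φ) mod 2π = 4.876359 rad, q = (β − φ) mod 2π = 1.794108 rad → L = 7.02·(4.876359 + 5.074669 + 1.794108) = 7.02·11.745135 = 82.450848 m
RLR: c = (6 − d² + 2cos(α−β) + 2d(sin α − sin β))/8 = -5.914823, |c| > 1 → infeasible
LRL: c = (6 − d² + 2cos(α−β) − 2d(sin α − sin β))/8 = -0.552495; p = 2π − arccos c = 4.127034 rad; φ = atan2(cos β − cos α, d + sin α − sin β) = 0.108715 rad; t = (φ − α + p/2) mod 2π = 3.965157 rad, q = (β − α − t + p) mod 2π = 3.362811 rad → L = 7.02·(3.965157 + 4.127034 + 3.362811) = 7.02·11.455002 = 80.414113 m
Shortest: LSL with L = 47.210417 m ≈ 47.2104 m

47.2104 m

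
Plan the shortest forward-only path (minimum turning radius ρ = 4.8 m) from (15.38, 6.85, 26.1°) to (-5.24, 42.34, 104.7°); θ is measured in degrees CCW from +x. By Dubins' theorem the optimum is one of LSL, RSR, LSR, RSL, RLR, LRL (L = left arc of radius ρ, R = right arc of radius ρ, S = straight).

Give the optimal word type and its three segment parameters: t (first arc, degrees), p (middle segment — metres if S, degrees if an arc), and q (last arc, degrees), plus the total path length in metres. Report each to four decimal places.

Let ψ = atan2(Δy, Δx) = atan2(35.49, -20.62) = 120.1570° be the start→goal bearing.
Normalize: d = |goal − start| / ρ = 41.045396/4.8 = 8.551124, α = (θ_start − ψ) mod 360° = 265.9430° = 4.641582 rad, β = (θ_goal − ψ) mod 360° = 344.5430° = 6.013410 rad.
Common terms: sin α = -0.997494, cos α = -0.070748, sin β = -0.266514, cos β = 0.963831, cos(α−β) = 0.197657, d² = 73.121723. Work in radians in the unit-radius frame; every candidate has L = ρ·(t + p + q).
LSL: p² = 2 + d² − 2cos(α−β) + 2d(sin α − sin β) = 62.225011; p = √p² = 7.888283; φ = atan2(cos β − cos α, d + sin α − sin β) = 0.131533 rad; t = (φ − α) mod 2π = 1.773137 rad, q = (β − φ) mod 2π = 5.881878 rad → L = 4.8·(1.773137 + 7.888283 + 5.881878) = 4.8·15.543297 = 74.607827 m
RSR: p² = 2 + d² − 2cos(α−β) + 2d(sin β − sin α) = 87.227805; p = √p² = 9.339583; φ = atan2(cos α − cos β, d − sin α + sin β) = -0.111001 rad; t = (α − φ) mod 2π = 4.752583 rad, q = (φ − β) mod 2π = 0.158773 rad → L = 4.8·(4.752583 + 9.339583 + 0.158773) = 4.8·14.250939 = 68.404508 m
LSR: p² = d² − 2 + 2cos(α−β) + 2d(sin α + sin β) = 49.899648; p = √p² = 7.063968; φ = atan2(−cos α − cos β, d + sin α + sin β) − atan2(−2, p) = 0.153958 rad; t = (φ − α) mod 2π = 1.795561 rad, q = (φ − β) mod 2π = 0.423733 rad → L = 4.8·(1.795561 + 7.063968 + 0.423733) = 4.8·9.283262 = 44.559659 m
RSL: p² = d² − 2 + 2cos(α−β) − 2d(sin α + sin β) = 93.134428; p = √p² = 9.650618; φ = atan2(cos α + cos β, d − sin α − sin β) − atan2(2, p) = -0.113607 rad; t = (α − φ) mod 2π = 4.755189 rad, q = (β − φ) mod 2π = 6.127018 rad → L = 4.8·(4.755189 + 9.650618 + 6.127018) = 4.8·20.532825 = 98.557559 m
RLR: c = (6 − d² + 2cos(α−β) + 2d(sin α − sin β))/8 = -9.903476, |c| > 1 → infeasible
LRL: c = (6 − d² + 2cos(α−β) − 2d(sin α − sin β))/8 = -6.778126, |c| > 1 → infeasible
Shortest: LSR with L = 44.559659 m ≈ 44.5597 m
Convert LSR to answer units (arcs ×180/π): t = 1.795561·180/π = 102.8781°, p = ρ·p = 4.8·7.063968 = 33.9070 m, q = 0.423733·180/π = 24.2781°, L = 44.5597 m.

LSR: t = 102.8781°, p = 33.9070 m, q = 24.2781°, L = 44.5597 m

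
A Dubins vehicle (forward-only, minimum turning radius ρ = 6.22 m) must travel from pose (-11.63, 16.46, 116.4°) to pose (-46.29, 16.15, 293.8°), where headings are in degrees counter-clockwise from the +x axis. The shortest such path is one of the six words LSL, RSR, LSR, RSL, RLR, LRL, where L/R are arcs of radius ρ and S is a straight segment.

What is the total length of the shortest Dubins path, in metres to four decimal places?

43.1772 m

Let ψ = atan2(Δy, Δx) = atan2(-0.31, -34.66) = -179.4876° be the start→goal bearing.
Normalize: d = |goal − start| / ρ = 34.661386/6.22 = 5.572570, α = (θ_start − ψ) mod 360° = 295.8876° = 5.164212 rad, β = (θ_goal − ψ) mod 360° = 113.2876° = 1.977241 rad.
Common terms: sin α = -0.899653, cos α = 0.436606, sin β = 0.918532, cos β = -0.395346, cos(α−β) = -0.998971, d² = 31.053538. Work in radians in the unit-radius frame; every candidate has L = ρ·(t + p + q).
LSL: p² = 2 + d² − 2cos(α−β) + 2d(sin α − sin β) = 14.787554; p = √p² = 3.845459; φ = atan2(cos β − cos α, d + sin α − sin β) = -0.218071 rad; t = (φ − α) mod 2π = 0.900902 rad, q = (β − φ) mod 2π = 2.195312 rad → L = 6.22·(0.900902 + 3.845459 + 2.195312) = 6.22·6.941673 = 43.177206 m
RSR: p² = 2 + d² − 2cos(α−β) + 2d(sin β − sin α) = 55.315404; p = √p² = 7.437433; φ = atan2(cos α − cos β, d − sin α + sin β) = 0.112095 rad; t = (α − φ) mod 2π = 5.052117 rad, q = (φ − β) mod 2π = 4.418039 rad → L = 6.22·(5.052117 + 7.437433 + 4.418039) = 6.22·16.907589 = 105.165205 m
LSR: p² = d² − 2 + 2cos(α−β) + 2d(sin α + sin β) = 27.266013; p = √p² = 5.221687; φ = atan2(−cos α − cos β, d + sin α + sin β) − atan2(−2, p) = 0.358402 rad; t = (φ − α) mod 2π = 1.477376 rad, q = (φ − β) mod 2π = 4.664347 rad → L = 6.22·(1.477376 + 5.221687 + 4.664347) = 6.22·11.363409 = 70.680406 m
RSL: p² = d² − 2 + 2cos(α−β) − 2d(sin α + sin β) = 26.845181; p = √p² = 5.181234; φ = atan2(cos α + cos β, d − sin α − sin β) − atan2(2, p) = -0.360958 rad; t = (α − φ) mod 2π = 5.525170 rad, q = (β − φ) mod 2π = 2.338199 rad → L = 6.22·(5.525170 + 5.181234 + 2.338199) = 6.22·13.044602 = 81.137423 m
RLR: c = (6 − d² + 2cos(α−β) + 2d(sin α − sin β))/8 = -5.914426, |c| > 1 → infeasible
LRL: c = (6 − d² + 2cos(α−β) − 2d(sin α − sin β))/8 = -0.848444; p = 2π − arccos c = 3.699350 rad; φ = atan2(cos β − cos α, d + sin α − sin β) = -0.218071 rad; t = (φ − α + p/2) mod 2π = 2.750577 rad, q = (β − α − t + p) mod 2π = 4.044987 rad → L = 6.22·(2.750577 + 3.699350 + 4.044987) = 6.22·10.494914 = 65.278366 m
Shortest: LSL with L = 43.177206 m ≈ 43.1772 m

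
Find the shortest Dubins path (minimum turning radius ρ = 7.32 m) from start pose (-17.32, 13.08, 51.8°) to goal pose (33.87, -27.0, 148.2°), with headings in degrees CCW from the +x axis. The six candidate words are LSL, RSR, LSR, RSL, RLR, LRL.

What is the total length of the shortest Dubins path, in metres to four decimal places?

91.0386 m

Let ψ = atan2(Δy, Δx) = atan2(-40.08, 51.19) = -38.0597° be the start→goal bearing.
Normalize: d = |goal − start| / ρ = 65.014018/7.32 = 8.881696, α = (θ_start − ψ) mod 360° = 89.8597° = 1.568348 rad, β = (θ_goal − ψ) mod 360° = 186.2597° = 3.250845 rad.
Common terms: sin α = 0.999997, cos α = 0.002448, sin β = -0.109035, cos β = -0.994038, cos(α−β) = -0.111469, d² = 78.884531. Work in radians in the unit-radius frame; every candidate has L = ρ·(t + p + q).
LSL: p² = 2 + d² − 2cos(α−β) + 2d(sin α − sin β) = 100.807648; p = √p² = 10.040301; φ = atan2(cos β − cos α, d + sin α − sin β) = -0.099412 rad; t = (φ − α) mod 2π = 4.615425 rad, q = (β − φ) mod 2π = 3.350258 rad → L = 7.32·(4.615425 + 10.040301 + 3.350258) = 7.32·18.005984 = 131.803802 m
RSR: p² = 2 + d² − 2cos(α−β) + 2d(sin β − sin α) = 61.407290; p = √p² = 7.836280; φ = atan2(cos α − cos β, d − sin α + sin β) = 0.127508 rad; t = (α − φ) mod 2π = 1.440840 rad, q = (φ − β) mod 2π = 3.159848 rad → L = 7.32·(1.440840 + 7.836280 + 3.159848) = 7.32·12.436968 = 91.038608 m
LSR: p² = d² − 2 + 2cos(α−β) + 2d(sin α + sin β) = 92.488093; p = √p² = 9.617073; φ = atan2(−cos α − cos β, d + sin α + sin β) − atan2(−2, p) = 0.306161 rad; t = (φ − α) mod 2π = 5.020998 rad, q = (φ − β) mod 2π = 3.338501 rad → L = 7.32·(5.020998 + 9.617073 + 3.338501) = 7.32·17.976571 = 131.588503 m
RSL: p² = d² − 2 + 2cos(α−β) − 2d(sin α + sin β) = 60.835093; p = √p² = 7.799685; φ = atan2(cos α + cos β, d − sin α − sin β) − atan2(2, p) = -0.374474 rad; t = (α − φ) mod 2π = 1.942822 rad, q = (β − φ) mod 2π = 3.625319 rad → L = 7.32·(1.942822 + 7.799685 + 3.625319) = 7.32·13.367826 = 97.852486 m
RLR: c = (6 − d² + 2cos(α−β) + 2d(sin α − sin β))/8 = -6.675911, |c| > 1 → infeasible
LRL: c = (6 − d² + 2cos(α−β) − 2d(sin α − sin β))/8 = -11.600956, |c| > 1 → infeasible
Shortest: RSR with L = 91.038608 m ≈ 91.0386 m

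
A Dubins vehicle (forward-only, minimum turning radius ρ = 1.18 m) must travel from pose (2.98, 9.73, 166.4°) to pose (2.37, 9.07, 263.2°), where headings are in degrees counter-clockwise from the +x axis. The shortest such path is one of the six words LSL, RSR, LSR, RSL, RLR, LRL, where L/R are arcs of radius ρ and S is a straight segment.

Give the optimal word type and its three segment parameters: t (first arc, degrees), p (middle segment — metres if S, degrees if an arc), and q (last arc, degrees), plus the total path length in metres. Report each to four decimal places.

Let ψ = atan2(Δy, Δx) = atan2(-0.66, -0.61) = -132.7454° be the start→goal bearing.
Normalize: d = |goal − start| / ρ = 0.898721/1.18 = 0.761628, α = (θ_start − ψ) mod 360° = 299.1454° = 5.221073 rad, β = (θ_goal − ψ) mod 360° = 35.9454° = 0.627366 rad.
Common terms: sin α = -0.873386, cos α = 0.487028, sin β = 0.587014, cos β = 0.809577, cos(α−β) = -0.118404, d² = 0.580078. Work in radians in the unit-radius frame; every candidate has L = ρ·(t + p + q).
LSL: p² = 2 + d² − 2cos(α−β) + 2d(sin α − sin β) = 0.592321; p = √p² = 0.769624; φ = atan2(cos β − cos α, d + sin α − sin β) = 2.709140 rad; t = (φ − α) mod 2π = 3.771253 rad, q = (β − φ) mod 2π = 4.201411 rad → L = 1.18·(3.771253 + 0.769624 + 4.201411) = 1.18·8.742288 = 10.315899 m
RSR: p² = 2 + d² − 2cos(α−β) + 2d(sin β − sin α) = 5.041450; p = √p² = 2.245317; φ = atan2(cos α − cos β, d − sin α + sin β) = -0.144153 rad; t = (α − φ) mod 2π = 5.365225 rad, q = (φ − β) mod 2π = 5.511667 rad → L = 1.18·(5.365225 + 2.245317 + 5.511667) = 1.18·13.122209 = 15.484207 m
LSR: p² = d² − 2 + 2cos(α−β) + 2d(sin α + sin β) = -2.092948 < 0 → infeasible
RSL: p² = d² − 2 + 2cos(α−β) − 2d(sin α + sin β) = -1.220512 < 0 → infeasible
RLR: c = (6 − d² + 2cos(α−β) + 2d(sin α − sin β))/8 = 0.369819; p = 2π − arccos c = 5.091203 rad; φ = atan2(cos α − cos β, d − sin α + sin β) = -0.144153 rad; t = (α − φ + p/2) mod 2π = 1.627641 rad, q = (α − β − t + p) mod 2π = 1.774083 rad → L = 1.18·(1.627641 + 5.091203 + 1.774083) = 1.18·8.492927 = 10.021654 m
LRL: c = (6 − d² + 2cos(α−β) − 2d(sin α − sin β))/8 = 0.925960; p = 2π − arccos c = 5.895959 rad; φ = atan2(cos β − cos α, d + sin α − sin β) = 2.709140 rad; t = (φ − α + p/2) mod 2π = 0.436047 rad, q = (β − α − t + p) mod 2π = 0.866205 rad → L = 1.18·(0.436047 + 5.895959 + 0.866205) = 1.18·7.198211 = 8.493889 m
Shortest: LRL with L = 8.493889 m ≈ 8.4939 m
Convert LRL to answer units (arcs ×180/π): t = 0.436047·180/π = 24.9836°, p = 5.895959·180/π = 337.8136°, q = 0.866205·180/π = 49.6299°, L = 8.4939 m.

LRL: t = 24.9836°, p = 337.8136°, q = 49.6299°, L = 8.4939 m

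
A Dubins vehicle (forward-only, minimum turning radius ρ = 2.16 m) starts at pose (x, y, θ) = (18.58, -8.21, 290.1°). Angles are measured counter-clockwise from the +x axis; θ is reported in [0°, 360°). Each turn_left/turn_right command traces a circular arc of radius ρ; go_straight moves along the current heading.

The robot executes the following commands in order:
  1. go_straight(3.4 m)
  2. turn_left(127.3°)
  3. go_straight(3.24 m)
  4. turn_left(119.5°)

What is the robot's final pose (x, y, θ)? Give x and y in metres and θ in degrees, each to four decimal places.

set_pose: (x, y, θ) = (18.5800, -8.2100, 290.1000°), ρ = 2.16
go_straight(3.4): x += 3.4·cos θ, y += 3.4·sin θ → (19.7484, -11.4029, 290.1000°)
turn_left(127.3°): centre at ρ to the left, rotate +127.3° → (23.5966, -11.8244, 417.4000° ≡ 57.4000°)
go_straight(3.24): x += 3.24·cos θ, y += 3.24·sin θ → (25.3422, -9.0948, 57.4000°)
turn_left(119.5°): centre at ρ to the left, rotate +119.5° → (23.6393, -5.7742, 176.9000°)

(23.6393, -5.7742, 176.9000°)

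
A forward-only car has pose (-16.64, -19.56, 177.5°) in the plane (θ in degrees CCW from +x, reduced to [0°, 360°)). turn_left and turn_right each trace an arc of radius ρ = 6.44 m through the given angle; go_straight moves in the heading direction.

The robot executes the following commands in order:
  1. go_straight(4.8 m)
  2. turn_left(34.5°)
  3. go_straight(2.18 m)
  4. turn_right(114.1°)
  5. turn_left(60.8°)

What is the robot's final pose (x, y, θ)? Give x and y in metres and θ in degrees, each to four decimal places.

set_pose: (x, y, θ) = (-16.6400, -19.5600, 177.5000°), ρ = 6.44
go_straight(4.8): x += 4.8·cos θ, y += 4.8·sin θ → (-21.4354, -19.3506, 177.5000°)
turn_left(34.5°): centre at ρ to the left, rotate +34.5° → (-25.1290, -20.3231, 212.0000°)
go_straight(2.18): x += 2.18·cos θ, y += 2.18·sin θ → (-26.9778, -21.4783, 212.0000°)
turn_right(114.1°): centre at ρ to the right, rotate −114.1° → (-36.7693, -16.9020, 97.9000°)
turn_left(60.8°): centre at ρ to the left, rotate +60.8° → (-40.8089, -11.7871, 158.7000°)

(-40.8089, -11.7871, 158.7000°)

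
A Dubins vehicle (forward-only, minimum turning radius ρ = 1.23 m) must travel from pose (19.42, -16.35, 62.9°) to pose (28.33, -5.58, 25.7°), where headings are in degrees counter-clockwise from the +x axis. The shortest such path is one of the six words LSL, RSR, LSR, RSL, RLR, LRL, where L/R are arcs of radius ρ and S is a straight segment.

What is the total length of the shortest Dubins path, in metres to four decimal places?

Let ψ = atan2(Δy, Δx) = atan2(10.77, 8.91) = 50.3991° be the start→goal bearing.
Normalize: d = |goal − start| / ρ = 13.977875/1.23 = 11.364126, α = (θ_start − ψ) mod 360° = 12.5009° = 0.218182 rad, β = (θ_goal − ψ) mod 360° = 335.3009° = 5.852104 rad.
Common terms: sin α = 0.216455, cos α = 0.976293, sin β = -0.417853, cos β = 0.908515, cos(α−β) = 0.796530, d² = 129.143367. Work in radians in the unit-radius frame; every candidate has L = ρ·(t + p + q).
LSL: p² = 2 + d² − 2cos(α−β) + 2d(sin α − sin β) = 143.967014; p = √p² = 11.998625; φ = atan2(cos β − cos α, d + sin α − sin β) = -0.005649 rad; t = (φ − α) mod 2π = 6.059355 rad, q = (β − φ) mod 2π = 5.857753 rad → L = 1.23·(6.059355 + 11.998625 + 5.857753) = 1.23·23.915734 = 29.416352 m
RSR: p² = 2 + d² − 2cos(α−β) + 2d(sin β − sin α) = 115.133601; p = √p² = 10.730033; φ = atan2(cos α − cos β, d − sin α + sin β) = 0.006317 rad; t = (α − φ) mod 2π = 0.211865 rad, q = (φ − β) mod 2π = 0.437398 rad → L = 1.23·(0.211865 + 10.730033 + 0.437398) = 1.23·11.379295 = 13.996533 m
LSR: p² = d² − 2 + 2cos(α−β) + 2d(sin α + sin β) = 124.158997; p = √p² = 11.142666; φ = atan2(−cos α − cos β, d + sin α + sin β) − atan2(−2, p) = 0.010329 rad; t = (φ − α) mod 2π = 6.075332 rad, q = (φ − β) mod 2π = 0.441409 rad → L = 1.23·(6.075332 + 11.142666 + 0.441409) = 1.23·17.659407 = 21.721071 m
RSL: p² = d² − 2 + 2cos(α−β) − 2d(sin α + sin β) = 133.313857; p = √p² = 11.546162; φ = atan2(cos α + cos β, d − sin α − sin β) − atan2(2, p) = -0.009968 rad; t = (α − φ) mod 2π = 0.228150 rad, q = (β − φ) mod 2π = 5.862073 rad → L = 1.23·(0.228150 + 11.546162 + 5.862073) = 1.23·17.636385 = 21.692753 m
RLR: c = (6 − d² + 2cos(α−β) + 2d(sin α − sin β))/8 = -13.391700, |c| > 1 → infeasible
LRL: c = (6 − d² + 2cos(α−β) − 2d(sin α − sin β))/8 = -16.995877, |c| > 1 → infeasible
Shortest: RSR with L = 13.996533 m ≈ 13.9965 m

13.9965 m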